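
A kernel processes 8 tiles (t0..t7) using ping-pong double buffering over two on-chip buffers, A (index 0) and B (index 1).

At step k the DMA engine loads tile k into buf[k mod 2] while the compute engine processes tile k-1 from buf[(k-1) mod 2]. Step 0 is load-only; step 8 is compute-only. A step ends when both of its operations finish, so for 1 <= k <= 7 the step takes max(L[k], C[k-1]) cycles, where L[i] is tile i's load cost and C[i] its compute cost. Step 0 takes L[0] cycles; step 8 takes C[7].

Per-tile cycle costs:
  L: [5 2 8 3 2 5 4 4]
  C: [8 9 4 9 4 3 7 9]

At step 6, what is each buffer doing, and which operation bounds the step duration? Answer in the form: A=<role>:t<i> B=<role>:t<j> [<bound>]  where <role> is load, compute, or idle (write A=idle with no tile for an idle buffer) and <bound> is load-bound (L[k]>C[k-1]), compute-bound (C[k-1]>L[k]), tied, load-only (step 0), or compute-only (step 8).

step 6: A=load:t6 B=compute:t5 [load-bound]

k=0 load=t0/5c comp=- wait=5 total=5
k=1 load=t1/2c comp=t0/8c wait=8 total=13
k=2 load=t2/8c comp=t1/9c wait=9 total=22
k=3 load=t3/3c comp=t2/4c wait=4 total=26
k=4 load=t4/2c comp=t3/9c wait=9 total=35
k=5 load=t5/5c comp=t4/4c wait=5 total=40
k=6 load=t6/4c comp=t5/3c wait=4 total=44
k=7 load=t7/4c comp=t6/7c wait=7 total=51
k=8 load=- comp=t7/9c wait=9 total=60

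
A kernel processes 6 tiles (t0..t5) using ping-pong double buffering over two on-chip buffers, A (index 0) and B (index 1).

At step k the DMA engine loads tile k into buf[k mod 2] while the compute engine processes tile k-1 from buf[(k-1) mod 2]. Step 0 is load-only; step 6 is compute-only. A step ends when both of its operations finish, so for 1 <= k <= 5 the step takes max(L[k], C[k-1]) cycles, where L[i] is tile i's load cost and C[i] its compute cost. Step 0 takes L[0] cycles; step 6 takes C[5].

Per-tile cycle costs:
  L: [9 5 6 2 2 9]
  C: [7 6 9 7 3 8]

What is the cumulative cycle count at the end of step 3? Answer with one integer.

end_cycle[3] = 31

  0. 9=9c; end=9; A:t0 B:-
  1. max(5,7)=7c; end=16; A:t0 B:t1
  2. max(6,6)=6c; end=22; A:t2 B:t1
  3. max(2,9)=9c; end=31; A:t2 B:t3
  4. max(2,7)=7c; end=38; A:t4 B:t3
  5. max(9,3)=9c; end=47; A:t4 B:t5
  6. 8=8c; end=55; A:t4 B:t5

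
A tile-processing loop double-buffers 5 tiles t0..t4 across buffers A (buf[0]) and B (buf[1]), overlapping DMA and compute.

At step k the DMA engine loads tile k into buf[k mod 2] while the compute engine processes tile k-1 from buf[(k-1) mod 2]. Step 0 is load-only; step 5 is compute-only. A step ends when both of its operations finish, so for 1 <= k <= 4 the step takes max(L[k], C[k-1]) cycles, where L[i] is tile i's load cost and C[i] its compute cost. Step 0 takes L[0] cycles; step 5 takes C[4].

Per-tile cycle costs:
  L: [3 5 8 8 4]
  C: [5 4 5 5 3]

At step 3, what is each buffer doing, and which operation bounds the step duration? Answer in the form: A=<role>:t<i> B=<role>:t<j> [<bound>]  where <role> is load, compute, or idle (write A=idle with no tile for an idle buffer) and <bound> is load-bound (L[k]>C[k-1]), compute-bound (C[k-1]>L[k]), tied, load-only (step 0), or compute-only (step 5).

k=0 load=t0/3c comp=- wait=3 total=3
k=1 load=t1/5c comp=t0/5c wait=5 total=8
k=2 load=t2/8c comp=t1/4c wait=8 total=16
k=3 load=t3/8c comp=t2/5c wait=8 total=24
k=4 load=t4/4c comp=t3/5c wait=5 total=29
k=5 load=- comp=t4/3c wait=3 total=32

step 3: A=compute:t2 B=load:t3 [load-bound]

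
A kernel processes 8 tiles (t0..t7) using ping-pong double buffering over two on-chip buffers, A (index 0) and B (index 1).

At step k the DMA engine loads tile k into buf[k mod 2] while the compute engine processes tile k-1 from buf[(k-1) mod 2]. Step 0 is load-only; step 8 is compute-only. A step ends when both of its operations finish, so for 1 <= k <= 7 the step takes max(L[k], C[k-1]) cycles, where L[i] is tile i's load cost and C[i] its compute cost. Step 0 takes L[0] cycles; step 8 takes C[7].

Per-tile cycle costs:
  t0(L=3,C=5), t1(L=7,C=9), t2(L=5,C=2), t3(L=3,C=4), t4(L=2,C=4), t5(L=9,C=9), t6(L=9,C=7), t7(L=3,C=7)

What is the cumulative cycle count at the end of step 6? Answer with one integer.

end_cycle[6] = 44

[0] DMA t0→A (3c) ∥ CU idle ⇒ 3c, clock 3
[1] DMA t1→B (7c) ∥ CU A:t0 (5c) ⇒ 7c, clock 10
[2] DMA t2→A (5c) ∥ CU B:t1 (9c) ⇒ 9c, clock 19
[3] DMA t3→B (3c) ∥ CU A:t2 (2c) ⇒ 3c, clock 22
[4] DMA t4→A (2c) ∥ CU B:t3 (4c) ⇒ 4c, clock 26
[5] DMA t5→B (9c) ∥ CU A:t4 (4c) ⇒ 9c, clock 35
[6] DMA t6→A (9c) ∥ CU B:t5 (9c) ⇒ 9c, clock 44
[7] DMA t7→B (3c) ∥ CU A:t6 (7c) ⇒ 7c, clock 51
[8] DMA idle ∥ CU B:t7 (7c) ⇒ 7c, clock 58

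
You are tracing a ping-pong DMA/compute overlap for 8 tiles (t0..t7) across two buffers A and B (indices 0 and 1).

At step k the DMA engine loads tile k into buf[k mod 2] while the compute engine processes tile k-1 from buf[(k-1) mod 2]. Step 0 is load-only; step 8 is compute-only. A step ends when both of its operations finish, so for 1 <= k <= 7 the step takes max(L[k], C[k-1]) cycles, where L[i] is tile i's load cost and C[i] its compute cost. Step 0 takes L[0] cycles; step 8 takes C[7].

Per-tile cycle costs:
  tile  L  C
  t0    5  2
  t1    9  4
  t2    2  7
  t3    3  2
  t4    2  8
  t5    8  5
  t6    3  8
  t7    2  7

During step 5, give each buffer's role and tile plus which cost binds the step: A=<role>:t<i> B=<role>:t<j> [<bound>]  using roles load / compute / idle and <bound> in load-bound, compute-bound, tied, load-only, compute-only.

[0] DMA t0→A (5c) ∥ CU idle ⇒ 5c, clock 5
[1] DMA t1→B (9c) ∥ CU A:t0 (2c) ⇒ 9c, clock 14
[2] DMA t2→A (2c) ∥ CU B:t1 (4c) ⇒ 4c, clock 18
[3] DMA t3→B (3c) ∥ CU A:t2 (7c) ⇒ 7c, clock 25
[4] DMA t4→A (2c) ∥ CU B:t3 (2c) ⇒ 2c, clock 27
[5] DMA t5→B (8c) ∥ CU A:t4 (8c) ⇒ 8c, clock 35
[6] DMA t6→A (3c) ∥ CU B:t5 (5c) ⇒ 5c, clock 40
[7] DMA t7→B (2c) ∥ CU A:t6 (8c) ⇒ 8c, clock 48
[8] DMA idle ∥ CU B:t7 (7c) ⇒ 7c, clock 55

step 5: A=compute:t4 B=load:t5 [tied]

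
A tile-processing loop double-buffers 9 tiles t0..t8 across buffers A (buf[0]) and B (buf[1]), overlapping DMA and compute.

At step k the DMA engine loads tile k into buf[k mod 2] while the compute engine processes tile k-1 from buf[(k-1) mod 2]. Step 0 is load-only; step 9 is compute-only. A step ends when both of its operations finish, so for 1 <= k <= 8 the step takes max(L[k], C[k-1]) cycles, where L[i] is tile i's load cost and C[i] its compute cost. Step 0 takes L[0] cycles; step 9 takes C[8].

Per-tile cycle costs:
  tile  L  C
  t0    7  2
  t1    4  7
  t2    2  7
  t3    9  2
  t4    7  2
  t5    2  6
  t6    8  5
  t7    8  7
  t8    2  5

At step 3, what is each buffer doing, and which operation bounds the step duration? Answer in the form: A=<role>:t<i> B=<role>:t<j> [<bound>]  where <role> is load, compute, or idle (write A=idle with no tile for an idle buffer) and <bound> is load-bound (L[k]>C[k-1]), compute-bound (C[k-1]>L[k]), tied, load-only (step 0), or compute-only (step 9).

k=0 load=t0/7c comp=- wait=7 total=7
k=1 load=t1/4c comp=t0/2c wait=4 total=11
k=2 load=t2/2c comp=t1/7c wait=7 total=18
k=3 load=t3/9c comp=t2/7c wait=9 total=27
k=4 load=t4/7c comp=t3/2c wait=7 total=34
k=5 load=t5/2c comp=t4/2c wait=2 total=36
k=6 load=t6/8c comp=t5/6c wait=8 total=44
k=7 load=t7/8c comp=t6/5c wait=8 total=52
k=8 load=t8/2c comp=t7/7c wait=7 total=59
k=9 load=- comp=t8/5c wait=5 total=64

step 3: A=compute:t2 B=load:t3 [load-bound]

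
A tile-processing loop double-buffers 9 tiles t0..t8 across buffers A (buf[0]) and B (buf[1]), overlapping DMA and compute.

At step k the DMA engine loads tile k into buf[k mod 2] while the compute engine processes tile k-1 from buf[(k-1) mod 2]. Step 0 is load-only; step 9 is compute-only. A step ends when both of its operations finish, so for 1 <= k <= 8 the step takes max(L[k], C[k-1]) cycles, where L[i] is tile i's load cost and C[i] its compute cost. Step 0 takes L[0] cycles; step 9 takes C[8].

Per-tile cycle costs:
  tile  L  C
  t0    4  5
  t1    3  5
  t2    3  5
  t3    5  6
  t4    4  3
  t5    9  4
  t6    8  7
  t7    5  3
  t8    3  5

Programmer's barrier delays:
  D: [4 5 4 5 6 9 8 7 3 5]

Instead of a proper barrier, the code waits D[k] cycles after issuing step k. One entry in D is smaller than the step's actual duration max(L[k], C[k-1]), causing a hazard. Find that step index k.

k=0 barrier L[0]=4→4c, D[0]=4 ok
k=1 barrier max(L[1]=3,C[0]=5)→5c, D[1]=5 ok
k=2 barrier max(L[2]=3,C[1]=5)→5c, D[2]=4 SHORT
k=3 barrier max(L[3]=5,C[2]=5)→5c, D[3]=5 ok
k=4 barrier max(L[4]=4,C[3]=6)→6c, D[4]=6 ok
k=5 barrier max(L[5]=9,C[4]=3)→9c, D[5]=9 ok
k=6 barrier max(L[6]=8,C[5]=4)→8c, D[6]=8 ok
k=7 barrier max(L[7]=5,C[6]=7)→7c, D[7]=7 ok
k=8 barrier max(L[8]=3,C[7]=3)→3c, D[8]=3 ok
k=9 barrier C[8]=5→5c, D[9]=5 ok

hazard at step 2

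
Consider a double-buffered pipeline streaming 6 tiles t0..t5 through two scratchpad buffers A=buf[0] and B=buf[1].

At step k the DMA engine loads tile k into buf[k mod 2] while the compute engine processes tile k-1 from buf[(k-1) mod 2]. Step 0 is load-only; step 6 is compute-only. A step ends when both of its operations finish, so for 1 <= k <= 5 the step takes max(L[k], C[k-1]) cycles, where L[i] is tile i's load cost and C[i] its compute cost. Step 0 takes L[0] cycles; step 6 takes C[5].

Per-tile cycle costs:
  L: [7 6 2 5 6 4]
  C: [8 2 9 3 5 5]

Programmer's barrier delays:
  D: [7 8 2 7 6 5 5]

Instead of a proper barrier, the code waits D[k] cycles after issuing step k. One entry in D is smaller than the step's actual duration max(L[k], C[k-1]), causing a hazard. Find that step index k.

hazard at step 3

k=0 barrier L[0]=7→7c, D[0]=7 ok
k=1 barrier max(L[1]=6,C[0]=8)→8c, D[1]=8 ok
k=2 barrier max(L[2]=2,C[1]=2)→2c, D[2]=2 ok
k=3 barrier max(L[3]=5,C[2]=9)→9c, D[3]=7 SHORT
k=4 barrier max(L[4]=6,C[3]=3)→6c, D[4]=6 ok
k=5 barrier max(L[5]=4,C[4]=5)→5c, D[5]=5 ok
k=6 barrier C[5]=5→5c, D[6]=5 ok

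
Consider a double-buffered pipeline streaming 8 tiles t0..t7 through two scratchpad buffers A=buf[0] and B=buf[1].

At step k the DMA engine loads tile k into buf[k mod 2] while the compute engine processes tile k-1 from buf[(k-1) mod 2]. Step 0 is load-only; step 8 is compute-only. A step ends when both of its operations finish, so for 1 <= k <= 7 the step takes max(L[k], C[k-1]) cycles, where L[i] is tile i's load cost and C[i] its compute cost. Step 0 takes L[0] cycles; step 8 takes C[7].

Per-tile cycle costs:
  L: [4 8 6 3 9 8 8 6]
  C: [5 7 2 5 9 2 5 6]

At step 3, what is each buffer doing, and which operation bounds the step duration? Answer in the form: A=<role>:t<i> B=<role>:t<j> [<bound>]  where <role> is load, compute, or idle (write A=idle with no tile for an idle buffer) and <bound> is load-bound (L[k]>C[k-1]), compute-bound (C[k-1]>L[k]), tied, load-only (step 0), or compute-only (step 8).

k=0 load=t0/4c comp=- wait=4 total=4
k=1 load=t1/8c comp=t0/5c wait=8 total=12
k=2 load=t2/6c comp=t1/7c wait=7 total=19
k=3 load=t3/3c comp=t2/2c wait=3 total=22
k=4 load=t4/9c comp=t3/5c wait=9 total=31
k=5 load=t5/8c comp=t4/9c wait=9 total=40
k=6 load=t6/8c comp=t5/2c wait=8 total=48
k=7 load=t7/6c comp=t6/5c wait=6 total=54
k=8 load=- comp=t7/6c wait=6 total=60

step 3: A=compute:t2 B=load:t3 [load-bound]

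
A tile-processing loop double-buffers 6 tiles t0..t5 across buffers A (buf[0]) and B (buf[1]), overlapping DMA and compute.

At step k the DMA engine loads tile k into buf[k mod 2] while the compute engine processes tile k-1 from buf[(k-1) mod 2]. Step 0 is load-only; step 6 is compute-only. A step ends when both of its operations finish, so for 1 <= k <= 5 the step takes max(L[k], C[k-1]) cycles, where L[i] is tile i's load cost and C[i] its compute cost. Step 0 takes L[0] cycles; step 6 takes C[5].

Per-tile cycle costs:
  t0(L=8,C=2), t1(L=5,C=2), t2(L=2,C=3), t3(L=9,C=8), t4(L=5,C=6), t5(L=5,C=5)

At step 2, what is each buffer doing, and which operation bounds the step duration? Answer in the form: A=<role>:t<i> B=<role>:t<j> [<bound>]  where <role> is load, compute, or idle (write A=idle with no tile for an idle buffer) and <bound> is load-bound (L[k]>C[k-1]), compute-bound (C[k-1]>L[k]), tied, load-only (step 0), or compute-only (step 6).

step 2: A=load:t2 B=compute:t1 [tied]

[0] DMA t0→A (8c) ∥ CU idle ⇒ 8c, clock 8
[1] DMA t1→B (5c) ∥ CU A:t0 (2c) ⇒ 5c, clock 13
[2] DMA t2→A (2c) ∥ CU B:t1 (2c) ⇒ 2c, clock 15
[3] DMA t3→B (9c) ∥ CU A:t2 (3c) ⇒ 9c, clock 24
[4] DMA t4→A (5c) ∥ CU B:t3 (8c) ⇒ 8c, clock 32
[5] DMA t5→B (5c) ∥ CU A:t4 (6c) ⇒ 6c, clock 38
[6] DMA idle ∥ CU B:t5 (5c) ⇒ 5c, clock 43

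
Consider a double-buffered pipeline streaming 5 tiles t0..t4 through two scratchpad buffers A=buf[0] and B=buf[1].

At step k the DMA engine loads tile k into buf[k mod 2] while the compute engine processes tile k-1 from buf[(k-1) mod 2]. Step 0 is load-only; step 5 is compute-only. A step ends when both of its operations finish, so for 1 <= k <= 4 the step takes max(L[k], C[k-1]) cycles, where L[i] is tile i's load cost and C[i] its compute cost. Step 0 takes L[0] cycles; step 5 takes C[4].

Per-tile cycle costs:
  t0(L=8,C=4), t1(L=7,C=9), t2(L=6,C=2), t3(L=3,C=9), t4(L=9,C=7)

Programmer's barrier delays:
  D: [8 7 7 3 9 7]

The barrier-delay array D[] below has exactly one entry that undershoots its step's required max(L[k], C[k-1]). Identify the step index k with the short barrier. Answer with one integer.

k=0 barrier L[0]=8→8c, D[0]=8 ok
k=1 barrier max(L[1]=7,C[0]=4)→7c, D[1]=7 ok
k=2 barrier max(L[2]=6,C[1]=9)→9c, D[2]=7 SHORT
k=3 barrier max(L[3]=3,C[2]=2)→3c, D[3]=3 ok
k=4 barrier max(L[4]=9,C[3]=9)→9c, D[4]=9 ok
k=5 barrier C[4]=7→7c, D[5]=7 ok

hazard at step 2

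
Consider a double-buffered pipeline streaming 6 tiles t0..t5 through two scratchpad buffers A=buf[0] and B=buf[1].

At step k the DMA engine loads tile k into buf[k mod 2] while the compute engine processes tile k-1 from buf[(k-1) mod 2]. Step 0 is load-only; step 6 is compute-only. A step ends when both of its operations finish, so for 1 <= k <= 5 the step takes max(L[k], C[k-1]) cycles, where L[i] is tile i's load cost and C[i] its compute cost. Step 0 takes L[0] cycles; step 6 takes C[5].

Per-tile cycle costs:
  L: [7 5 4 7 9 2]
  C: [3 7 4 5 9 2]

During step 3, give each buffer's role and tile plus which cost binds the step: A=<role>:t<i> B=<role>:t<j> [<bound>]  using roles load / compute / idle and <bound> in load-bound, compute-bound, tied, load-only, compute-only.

step 3: A=compute:t2 B=load:t3 [load-bound]

step 0: L[0]=7 → dur=7, Σ=7 | A=load:t0 B=idle [load-only]
step 1: L[1]=5 C[0]=3 → dur=5, Σ=12 | A=compute:t0 B=load:t1 [load-bound]
step 2: L[2]=4 C[1]=7 → dur=7, Σ=19 | A=load:t2 B=compute:t1 [compute-bound]
step 3: L[3]=7 C[2]=4 → dur=7, Σ=26 | A=compute:t2 B=load:t3 [load-bound]
step 4: L[4]=9 C[3]=5 → dur=9, Σ=35 | A=load:t4 B=compute:t3 [load-bound]
step 5: L[5]=2 C[4]=9 → dur=9, Σ=44 | A=compute:t4 B=load:t5 [compute-bound]
step 6: C[5]=2 → dur=2, Σ=46 | A=idle B=compute:t5 [compute-only]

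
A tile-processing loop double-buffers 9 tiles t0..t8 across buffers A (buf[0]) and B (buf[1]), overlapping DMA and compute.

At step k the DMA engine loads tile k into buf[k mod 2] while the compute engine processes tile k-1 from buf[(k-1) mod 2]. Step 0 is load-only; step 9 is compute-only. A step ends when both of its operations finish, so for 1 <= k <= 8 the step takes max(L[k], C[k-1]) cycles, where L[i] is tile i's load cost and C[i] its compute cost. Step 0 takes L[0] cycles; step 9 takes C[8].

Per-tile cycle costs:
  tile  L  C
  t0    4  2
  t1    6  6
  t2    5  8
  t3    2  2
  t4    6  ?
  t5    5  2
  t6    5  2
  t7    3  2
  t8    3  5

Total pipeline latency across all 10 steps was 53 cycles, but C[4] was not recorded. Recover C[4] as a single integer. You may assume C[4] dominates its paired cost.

step 0 | dur = L[0]=4 = 4
step 1 | dur = max(L[1]=6, C[0]=2) = 6
step 2 | dur = max(L[2]=5, C[1]=6) = 6
step 3 | dur = max(L[3]=2, C[2]=8) = 8
step 4 | dur = max(L[4]=6, C[3]=2) = 6
step 5 | dur = max(L[5]=5, C[4]=?) = C[4]  (unknown; binding)
step 6 | dur = max(L[6]=5, C[5]=2) = 5
step 7 | dur = max(L[7]=3, C[6]=2) = 3
step 8 | dur = max(L[8]=3, C[7]=2) = 3
step 9 | dur = C[8]=5 = 5
sum of known step durations = 46
dur[5] = total - known = 53 - 46 = 7
C[4] is the binding max in step 5, so C[4] = dur[5] = 7

C[4] = 7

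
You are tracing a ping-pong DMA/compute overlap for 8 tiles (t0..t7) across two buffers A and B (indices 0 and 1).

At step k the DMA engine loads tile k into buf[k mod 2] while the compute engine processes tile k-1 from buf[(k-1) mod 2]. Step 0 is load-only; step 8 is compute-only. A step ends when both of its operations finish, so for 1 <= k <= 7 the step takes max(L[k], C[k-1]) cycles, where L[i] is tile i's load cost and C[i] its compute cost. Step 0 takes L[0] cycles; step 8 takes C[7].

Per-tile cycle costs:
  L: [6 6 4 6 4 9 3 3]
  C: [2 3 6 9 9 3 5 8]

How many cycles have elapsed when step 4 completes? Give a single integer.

end_cycle[4] = 31

k=0 load=t0/6c comp=- wait=6 total=6
k=1 load=t1/6c comp=t0/2c wait=6 total=12
k=2 load=t2/4c comp=t1/3c wait=4 total=16
k=3 load=t3/6c comp=t2/6c wait=6 total=22
k=4 load=t4/4c comp=t3/9c wait=9 total=31
k=5 load=t5/9c comp=t4/9c wait=9 total=40
k=6 load=t6/3c comp=t5/3c wait=3 total=43
k=7 load=t7/3c comp=t6/5c wait=5 total=48
k=8 load=- comp=t7/8c wait=8 total=56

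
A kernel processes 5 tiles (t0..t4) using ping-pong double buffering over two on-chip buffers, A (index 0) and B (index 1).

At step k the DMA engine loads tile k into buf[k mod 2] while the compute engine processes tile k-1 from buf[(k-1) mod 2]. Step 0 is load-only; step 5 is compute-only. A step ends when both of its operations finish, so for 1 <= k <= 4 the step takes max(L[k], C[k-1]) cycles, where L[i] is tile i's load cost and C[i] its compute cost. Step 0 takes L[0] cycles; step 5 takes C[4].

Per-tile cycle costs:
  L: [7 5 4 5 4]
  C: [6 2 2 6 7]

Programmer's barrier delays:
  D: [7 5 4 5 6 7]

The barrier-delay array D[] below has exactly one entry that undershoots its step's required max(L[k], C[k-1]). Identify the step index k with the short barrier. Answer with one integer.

step 0: need L[0]=7 = 7; D[0]=7 ok
step 1: need max(L[1]=5,C[0]=6) = 6; D[1]=5 SHORT
step 2: need max(L[2]=4,C[1]=2) = 4; D[2]=4 ok
step 3: need max(L[3]=5,C[2]=2) = 5; D[3]=5 ok
step 4: need max(L[4]=4,C[3]=6) = 6; D[4]=6 ok
step 5: need C[4]=7 = 7; D[5]=7 ok

hazard at step 1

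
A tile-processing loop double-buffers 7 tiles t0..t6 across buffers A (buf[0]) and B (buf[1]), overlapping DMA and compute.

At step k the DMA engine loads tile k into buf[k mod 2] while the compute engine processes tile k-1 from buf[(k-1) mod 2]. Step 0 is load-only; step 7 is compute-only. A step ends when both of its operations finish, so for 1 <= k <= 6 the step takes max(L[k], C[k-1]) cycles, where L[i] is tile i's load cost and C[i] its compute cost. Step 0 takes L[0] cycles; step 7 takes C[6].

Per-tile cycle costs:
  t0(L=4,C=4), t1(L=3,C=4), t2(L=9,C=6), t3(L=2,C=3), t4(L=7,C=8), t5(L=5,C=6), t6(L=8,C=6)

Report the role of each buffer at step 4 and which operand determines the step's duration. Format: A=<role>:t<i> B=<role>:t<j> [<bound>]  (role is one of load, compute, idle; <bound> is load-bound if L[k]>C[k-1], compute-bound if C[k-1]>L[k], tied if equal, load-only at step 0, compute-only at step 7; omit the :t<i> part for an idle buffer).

step 4: A=load:t4 B=compute:t3 [load-bound]

k=0 load=t0/4c comp=- wait=4 total=4
k=1 load=t1/3c comp=t0/4c wait=4 total=8
k=2 load=t2/9c comp=t1/4c wait=9 total=17
k=3 load=t3/2c comp=t2/6c wait=6 total=23
k=4 load=t4/7c comp=t3/3c wait=7 total=30
k=5 load=t5/5c comp=t4/8c wait=8 total=38
k=6 load=t6/8c comp=t5/6c wait=8 total=46
k=7 load=- comp=t6/6c wait=6 total=52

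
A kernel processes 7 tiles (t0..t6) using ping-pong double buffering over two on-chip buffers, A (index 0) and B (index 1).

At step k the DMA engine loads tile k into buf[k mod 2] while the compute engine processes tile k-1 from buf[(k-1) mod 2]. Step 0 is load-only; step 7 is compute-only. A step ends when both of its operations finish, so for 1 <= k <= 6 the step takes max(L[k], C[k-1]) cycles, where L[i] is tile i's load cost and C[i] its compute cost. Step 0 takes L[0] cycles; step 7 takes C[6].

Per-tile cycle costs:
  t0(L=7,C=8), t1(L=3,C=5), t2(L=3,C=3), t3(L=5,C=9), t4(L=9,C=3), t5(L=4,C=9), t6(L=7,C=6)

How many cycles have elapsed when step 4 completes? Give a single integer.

k=0 load=t0/7c comp=- wait=7 total=7
k=1 load=t1/3c comp=t0/8c wait=8 total=15
k=2 load=t2/3c comp=t1/5c wait=5 total=20
k=3 load=t3/5c comp=t2/3c wait=5 total=25
k=4 load=t4/9c comp=t3/9c wait=9 total=34
k=5 load=t5/4c comp=t4/3c wait=4 total=38
k=6 load=t6/7c comp=t5/9c wait=9 total=47
k=7 load=- comp=t6/6c wait=6 total=53

end_cycle[4] = 34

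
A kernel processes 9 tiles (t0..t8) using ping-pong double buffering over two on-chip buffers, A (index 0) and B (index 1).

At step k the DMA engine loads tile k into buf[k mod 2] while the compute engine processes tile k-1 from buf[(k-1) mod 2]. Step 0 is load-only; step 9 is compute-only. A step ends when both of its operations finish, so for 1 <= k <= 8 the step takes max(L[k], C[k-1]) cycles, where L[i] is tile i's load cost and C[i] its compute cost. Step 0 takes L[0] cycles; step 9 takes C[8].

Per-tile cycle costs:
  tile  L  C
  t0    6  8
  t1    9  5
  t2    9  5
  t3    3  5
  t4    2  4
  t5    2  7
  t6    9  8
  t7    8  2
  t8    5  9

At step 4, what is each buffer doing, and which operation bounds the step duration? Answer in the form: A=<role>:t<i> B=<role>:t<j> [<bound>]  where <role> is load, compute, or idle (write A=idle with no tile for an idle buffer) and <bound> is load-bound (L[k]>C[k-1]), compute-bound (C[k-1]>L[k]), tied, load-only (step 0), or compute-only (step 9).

step 4: A=load:t4 B=compute:t3 [compute-bound]

step 0: L[0]=6 → dur=6, Σ=6 | A=load:t0 B=idle [load-only]
step 1: L[1]=9 C[0]=8 → dur=9, Σ=15 | A=compute:t0 B=load:t1 [load-bound]
step 2: L[2]=9 C[1]=5 → dur=9, Σ=24 | A=load:t2 B=compute:t1 [load-bound]
step 3: L[3]=3 C[2]=5 → dur=5, Σ=29 | A=compute:t2 B=load:t3 [compute-bound]
step 4: L[4]=2 C[3]=5 → dur=5, Σ=34 | A=load:t4 B=compute:t3 [compute-bound]
step 5: L[5]=2 C[4]=4 → dur=4, Σ=38 | A=compute:t4 B=load:t5 [compute-bound]
step 6: L[6]=9 C[5]=7 → dur=9, Σ=47 | A=load:t6 B=compute:t5 [load-bound]
step 7: L[7]=8 C[6]=8 → dur=8, Σ=55 | A=compute:t6 B=load:t7 [tied]
step 8: L[8]=5 C[7]=2 → dur=5, Σ=60 | A=load:t8 B=compute:t7 [load-bound]
step 9: C[8]=9 → dur=9, Σ=69 | A=compute:t8 B=idle [compute-only]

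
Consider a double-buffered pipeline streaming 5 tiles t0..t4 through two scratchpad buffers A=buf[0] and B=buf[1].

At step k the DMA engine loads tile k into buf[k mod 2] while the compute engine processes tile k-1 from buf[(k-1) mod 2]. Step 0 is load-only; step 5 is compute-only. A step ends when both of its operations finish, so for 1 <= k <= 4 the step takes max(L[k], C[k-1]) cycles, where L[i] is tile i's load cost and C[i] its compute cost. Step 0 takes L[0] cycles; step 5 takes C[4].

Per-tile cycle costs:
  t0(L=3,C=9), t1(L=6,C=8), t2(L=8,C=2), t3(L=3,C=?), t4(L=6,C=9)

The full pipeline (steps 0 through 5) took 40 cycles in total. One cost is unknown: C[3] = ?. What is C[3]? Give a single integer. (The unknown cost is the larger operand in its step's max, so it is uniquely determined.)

step 0 → dur = L[0]=3 = 3
step 1 → dur = max(L[1]=6, C[0]=9) = 9
step 2 → dur = max(L[2]=8, C[1]=8) = 8
step 3 → dur = max(L[3]=3, C[2]=2) = 3
step 4 → dur = max(L[4]=6, C[3]=?) = C[3]  (unknown; binding)
step 5 → dur = C[4]=9 = 9
sum of known step durations = 32
dur[4] = total - known = 40 - 32 = 8
C[3] is the binding max in step 4, so C[3] = dur[4] = 8

C[3] = 8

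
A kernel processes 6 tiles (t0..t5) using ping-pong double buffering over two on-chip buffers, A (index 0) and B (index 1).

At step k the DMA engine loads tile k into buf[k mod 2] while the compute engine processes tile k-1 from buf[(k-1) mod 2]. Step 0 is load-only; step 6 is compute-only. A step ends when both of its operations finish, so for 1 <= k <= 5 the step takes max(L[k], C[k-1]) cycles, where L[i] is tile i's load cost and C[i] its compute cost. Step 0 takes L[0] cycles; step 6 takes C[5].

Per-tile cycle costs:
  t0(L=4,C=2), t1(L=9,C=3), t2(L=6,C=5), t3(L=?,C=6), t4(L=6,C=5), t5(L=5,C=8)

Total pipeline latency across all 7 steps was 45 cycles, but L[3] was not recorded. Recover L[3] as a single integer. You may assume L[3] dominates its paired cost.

L[3] = 7

step 0 → dur = L[0]=4 = 4
step 1 → dur = max(L[1]=9, C[0]=2) = 9
step 2 → dur = max(L[2]=6, C[1]=3) = 6
step 3 → dur = max(L[3]=?, C[2]=5) = L[3]  (unknown; binding)
step 4 → dur = max(L[4]=6, C[3]=6) = 6
step 5 → dur = max(L[5]=5, C[4]=5) = 5
step 6 → dur = C[5]=8 = 8
sum of known step durations = 38
dur[3] = total - known = 45 - 38 = 7
L[3] is the binding max in step 3, so L[3] = dur[3] = 7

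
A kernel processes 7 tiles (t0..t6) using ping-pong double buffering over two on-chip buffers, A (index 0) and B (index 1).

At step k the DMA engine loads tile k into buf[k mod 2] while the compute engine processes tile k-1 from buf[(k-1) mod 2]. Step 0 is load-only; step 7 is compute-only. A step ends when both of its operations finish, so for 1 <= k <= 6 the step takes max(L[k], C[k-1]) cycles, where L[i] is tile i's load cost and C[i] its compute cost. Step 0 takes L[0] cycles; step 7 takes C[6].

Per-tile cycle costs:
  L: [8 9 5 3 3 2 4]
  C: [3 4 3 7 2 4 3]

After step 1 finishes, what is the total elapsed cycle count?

[0] DMA t0→A (8c) ∥ CU idle ⇒ 8c, clock 8
[1] DMA t1→B (9c) ∥ CU A:t0 (3c) ⇒ 9c, clock 17
[2] DMA t2→A (5c) ∥ CU B:t1 (4c) ⇒ 5c, clock 22
[3] DMA t3→B (3c) ∥ CU A:t2 (3c) ⇒ 3c, clock 25
[4] DMA t4→A (3c) ∥ CU B:t3 (7c) ⇒ 7c, clock 32
[5] DMA t5→B (2c) ∥ CU A:t4 (2c) ⇒ 2c, clock 34
[6] DMA t6→A (4c) ∥ CU B:t5 (4c) ⇒ 4c, clock 38
[7] DMA idle ∥ CU A:t6 (3c) ⇒ 3c, clock 41

end_cycle[1] = 17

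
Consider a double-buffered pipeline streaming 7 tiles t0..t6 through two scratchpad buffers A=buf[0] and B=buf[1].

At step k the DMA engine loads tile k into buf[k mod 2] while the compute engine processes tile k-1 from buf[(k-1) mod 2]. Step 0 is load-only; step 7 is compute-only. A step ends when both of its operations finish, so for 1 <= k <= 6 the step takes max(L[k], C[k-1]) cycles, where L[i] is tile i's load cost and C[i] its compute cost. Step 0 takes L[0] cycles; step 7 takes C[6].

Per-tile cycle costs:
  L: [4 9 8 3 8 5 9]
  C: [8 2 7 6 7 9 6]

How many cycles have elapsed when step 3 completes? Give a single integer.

end_cycle[3] = 28

step 0: L[0]=4 → dur=4, Σ=4 | A=load:t0 B=idle [load-only]
step 1: L[1]=9 C[0]=8 → dur=9, Σ=13 | A=compute:t0 B=load:t1 [load-bound]
step 2: L[2]=8 C[1]=2 → dur=8, Σ=21 | A=load:t2 B=compute:t1 [load-bound]
step 3: L[3]=3 C[2]=7 → dur=7, Σ=28 | A=compute:t2 B=load:t3 [compute-bound]
step 4: L[4]=8 C[3]=6 → dur=8, Σ=36 | A=load:t4 B=compute:t3 [load-bound]
step 5: L[5]=5 C[4]=7 → dur=7, Σ=43 | A=compute:t4 B=load:t5 [compute-bound]
step 6: L[6]=9 C[5]=9 → dur=9, Σ=52 | A=load:t6 B=compute:t5 [tied]
step 7: C[6]=6 → dur=6, Σ=58 | A=compute:t6 B=idle [compute-only]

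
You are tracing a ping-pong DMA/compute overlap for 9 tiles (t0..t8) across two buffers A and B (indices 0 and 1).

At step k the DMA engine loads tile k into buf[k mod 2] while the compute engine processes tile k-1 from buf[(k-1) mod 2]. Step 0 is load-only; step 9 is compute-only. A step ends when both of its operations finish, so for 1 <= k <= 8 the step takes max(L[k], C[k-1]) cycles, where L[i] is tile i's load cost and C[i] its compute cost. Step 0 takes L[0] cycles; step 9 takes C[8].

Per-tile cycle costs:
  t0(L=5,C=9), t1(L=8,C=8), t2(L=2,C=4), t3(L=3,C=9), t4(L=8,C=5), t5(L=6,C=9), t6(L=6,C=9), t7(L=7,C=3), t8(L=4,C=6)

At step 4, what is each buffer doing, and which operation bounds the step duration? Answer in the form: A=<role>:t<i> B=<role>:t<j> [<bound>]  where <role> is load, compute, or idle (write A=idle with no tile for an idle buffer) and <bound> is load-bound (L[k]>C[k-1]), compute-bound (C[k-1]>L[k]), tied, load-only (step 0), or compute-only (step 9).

step 4: A=load:t4 B=compute:t3 [compute-bound]

  0. 5=5c; end=5; A:t0 B:-
  1. max(8,9)=9c; end=14; A:t0 B:t1
  2. max(2,8)=8c; end=22; A:t2 B:t1
  3. max(3,4)=4c; end=26; A:t2 B:t3
  4. max(8,9)=9c; end=35; A:t4 B:t3
  5. max(6,5)=6c; end=41; A:t4 B:t5
  6. max(6,9)=9c; end=50; A:t6 B:t5
  7. max(7,9)=9c; end=59; A:t6 B:t7
  8. max(4,3)=4c; end=63; A:t8 B:t7
  9. 6=6c; end=69; A:t8 B:t7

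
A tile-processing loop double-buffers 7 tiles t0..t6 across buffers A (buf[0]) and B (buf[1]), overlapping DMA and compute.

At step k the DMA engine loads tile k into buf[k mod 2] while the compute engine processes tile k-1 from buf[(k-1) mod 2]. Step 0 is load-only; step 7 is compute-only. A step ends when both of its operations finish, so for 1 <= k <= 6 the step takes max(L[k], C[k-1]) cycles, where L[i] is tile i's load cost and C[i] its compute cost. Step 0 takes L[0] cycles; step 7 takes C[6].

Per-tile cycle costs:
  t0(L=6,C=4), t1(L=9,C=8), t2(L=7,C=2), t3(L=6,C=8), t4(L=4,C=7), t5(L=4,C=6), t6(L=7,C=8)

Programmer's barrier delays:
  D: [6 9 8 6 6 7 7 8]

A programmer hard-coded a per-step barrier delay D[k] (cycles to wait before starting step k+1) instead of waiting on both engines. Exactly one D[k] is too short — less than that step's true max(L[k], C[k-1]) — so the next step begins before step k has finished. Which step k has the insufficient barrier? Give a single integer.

step 0: need L[0]=6 = 6; D[0]=6 ok
step 1: need max(L[1]=9,C[0]=4) = 9; D[1]=9 ok
step 2: need max(L[2]=7,C[1]=8) = 8; D[2]=8 ok
step 3: need max(L[3]=6,C[2]=2) = 6; D[3]=6 ok
step 4: need max(L[4]=4,C[3]=8) = 8; D[4]=6 SHORT
step 5: need max(L[5]=4,C[4]=7) = 7; D[5]=7 ok
step 6: need max(L[6]=7,C[5]=6) = 7; D[6]=7 ok
step 7: need C[6]=8 = 8; D[7]=8 ok

hazard at step 4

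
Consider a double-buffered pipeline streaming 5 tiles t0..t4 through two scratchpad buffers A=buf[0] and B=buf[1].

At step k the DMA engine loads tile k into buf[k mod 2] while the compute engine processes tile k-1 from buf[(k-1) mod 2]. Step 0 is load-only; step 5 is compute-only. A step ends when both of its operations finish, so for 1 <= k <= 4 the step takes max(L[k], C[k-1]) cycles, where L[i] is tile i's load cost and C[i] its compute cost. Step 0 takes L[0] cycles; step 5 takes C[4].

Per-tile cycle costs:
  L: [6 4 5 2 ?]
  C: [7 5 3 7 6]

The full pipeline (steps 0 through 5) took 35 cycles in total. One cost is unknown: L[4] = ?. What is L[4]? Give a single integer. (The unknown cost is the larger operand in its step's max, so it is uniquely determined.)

step 0 = dur = L[0]=6 = 6
step 1 = dur = max(L[1]=4, C[0]=7) = 7
step 2 = dur = max(L[2]=5, C[1]=5) = 5
step 3 = dur = max(L[3]=2, C[2]=3) = 3
step 4 = dur = max(L[4]=?, C[3]=7) = L[4]  (unknown; binding)
step 5 = dur = C[4]=6 = 6
sum of known step durations = 27
dur[4] = total - known = 35 - 27 = 8
L[4] is the binding max in step 4, so L[4] = dur[4] = 8

L[4] = 8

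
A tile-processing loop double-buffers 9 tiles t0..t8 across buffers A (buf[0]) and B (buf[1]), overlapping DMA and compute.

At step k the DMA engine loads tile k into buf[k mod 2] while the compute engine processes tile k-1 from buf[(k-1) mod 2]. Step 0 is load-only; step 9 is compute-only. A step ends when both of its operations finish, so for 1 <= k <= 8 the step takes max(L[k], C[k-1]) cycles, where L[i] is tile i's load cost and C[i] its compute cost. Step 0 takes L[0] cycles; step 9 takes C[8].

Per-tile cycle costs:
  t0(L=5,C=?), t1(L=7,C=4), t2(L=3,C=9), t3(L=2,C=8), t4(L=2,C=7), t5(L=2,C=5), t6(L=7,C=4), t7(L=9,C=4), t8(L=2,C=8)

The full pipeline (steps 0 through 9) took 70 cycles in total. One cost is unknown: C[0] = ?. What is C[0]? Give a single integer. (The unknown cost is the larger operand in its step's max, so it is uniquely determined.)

step 0 = dur = L[0]=5 = 5
step 1 = dur = max(L[1]=7, C[0]=?) = C[0]  (unknown; binding)
step 2 = dur = max(L[2]=3, C[1]=4) = 4
step 3 = dur = max(L[3]=2, C[2]=9) = 9
step 4 = dur = max(L[4]=2, C[3]=8) = 8
step 5 = dur = max(L[5]=2, C[4]=7) = 7
step 6 = dur = max(L[6]=7, C[5]=5) = 7
step 7 = dur = max(L[7]=9, C[6]=4) = 9
step 8 = dur = max(L[8]=2, C[7]=4) = 4
step 9 = dur = C[8]=8 = 8
sum of known step durations = 61
dur[1] = total - known = 70 - 61 = 9
C[0] is the binding max in step 1, so C[0] = dur[1] = 9

C[0] = 9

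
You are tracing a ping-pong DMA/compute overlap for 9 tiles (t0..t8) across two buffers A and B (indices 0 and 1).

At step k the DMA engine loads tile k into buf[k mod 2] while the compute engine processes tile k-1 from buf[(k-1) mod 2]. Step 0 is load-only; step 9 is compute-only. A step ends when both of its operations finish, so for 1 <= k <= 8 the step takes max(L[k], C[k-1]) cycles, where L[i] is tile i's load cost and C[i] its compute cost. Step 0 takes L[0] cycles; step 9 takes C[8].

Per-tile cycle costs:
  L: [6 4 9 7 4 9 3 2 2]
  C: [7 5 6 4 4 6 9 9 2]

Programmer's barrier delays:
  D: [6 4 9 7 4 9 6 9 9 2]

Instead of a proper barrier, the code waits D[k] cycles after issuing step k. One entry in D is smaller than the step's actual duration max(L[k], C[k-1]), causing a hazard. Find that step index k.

hazard at step 1

k=0 barrier L[0]=6→6c, D[0]=6 ok
k=1 barrier max(L[1]=4,C[0]=7)→7c, D[1]=4 SHORT
k=2 barrier max(L[2]=9,C[1]=5)→9c, D[2]=9 ok
k=3 barrier max(L[3]=7,C[2]=6)→7c, D[3]=7 ok
k=4 barrier max(L[4]=4,C[3]=4)→4c, D[4]=4 ok
k=5 barrier max(L[5]=9,C[4]=4)→9c, D[5]=9 ok
k=6 barrier max(L[6]=3,C[5]=6)→6c, D[6]=6 ok
k=7 barrier max(L[7]=2,C[6]=9)→9c, D[7]=9 ok
k=8 barrier max(L[8]=2,C[7]=9)→9c, D[8]=9 ok
k=9 barrier C[8]=2→2c, D[9]=2 ok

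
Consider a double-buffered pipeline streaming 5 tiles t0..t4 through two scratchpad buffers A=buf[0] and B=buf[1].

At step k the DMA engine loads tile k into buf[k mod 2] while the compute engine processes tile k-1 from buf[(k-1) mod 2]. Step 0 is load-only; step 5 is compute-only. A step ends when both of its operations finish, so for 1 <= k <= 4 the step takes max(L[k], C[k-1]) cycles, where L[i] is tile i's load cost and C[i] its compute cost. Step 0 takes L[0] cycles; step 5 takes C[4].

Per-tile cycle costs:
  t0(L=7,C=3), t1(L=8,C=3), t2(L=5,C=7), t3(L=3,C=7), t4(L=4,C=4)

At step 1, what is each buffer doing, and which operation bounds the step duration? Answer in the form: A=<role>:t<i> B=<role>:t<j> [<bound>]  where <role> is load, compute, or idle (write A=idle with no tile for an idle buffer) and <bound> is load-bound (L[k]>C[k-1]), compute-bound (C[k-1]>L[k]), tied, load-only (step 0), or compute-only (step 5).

  0. 7=7c; end=7; A:t0 B:-
  1. max(8,3)=8c; end=15; A:t0 B:t1
  2. max(5,3)=5c; end=20; A:t2 B:t1
  3. max(3,7)=7c; end=27; A:t2 B:t3
  4. max(4,7)=7c; end=34; A:t4 B:t3
  5. 4=4c; end=38; A:t4 B:t3

step 1: A=compute:t0 B=load:t1 [load-bound]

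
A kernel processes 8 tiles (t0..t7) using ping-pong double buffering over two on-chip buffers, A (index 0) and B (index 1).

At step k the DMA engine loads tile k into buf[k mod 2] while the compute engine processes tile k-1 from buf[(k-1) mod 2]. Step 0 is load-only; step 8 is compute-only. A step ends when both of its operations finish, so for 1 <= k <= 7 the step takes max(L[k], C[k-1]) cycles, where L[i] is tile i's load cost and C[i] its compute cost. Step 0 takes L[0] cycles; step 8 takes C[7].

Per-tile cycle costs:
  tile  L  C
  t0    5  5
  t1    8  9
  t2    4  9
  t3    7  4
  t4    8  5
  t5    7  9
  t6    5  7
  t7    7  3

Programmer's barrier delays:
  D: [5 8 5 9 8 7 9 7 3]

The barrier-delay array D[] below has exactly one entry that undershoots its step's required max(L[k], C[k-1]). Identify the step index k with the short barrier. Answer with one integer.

hazard at step 2

step 0: need L[0]=5 = 5; D[0]=5 ok
step 1: need max(L[1]=8,C[0]=5) = 8; D[1]=8 ok
step 2: need max(L[2]=4,C[1]=9) = 9; D[2]=5 SHORT
step 3: need max(L[3]=7,C[2]=9) = 9; D[3]=9 ok
step 4: need max(L[4]=8,C[3]=4) = 8; D[4]=8 ok
step 5: need max(L[5]=7,C[4]=5) = 7; D[5]=7 ok
step 6: need max(L[6]=5,C[5]=9) = 9; D[6]=9 ok
step 7: need max(L[7]=7,C[6]=7) = 7; D[7]=7 ok
step 8: need C[7]=3 = 3; D[8]=3 ok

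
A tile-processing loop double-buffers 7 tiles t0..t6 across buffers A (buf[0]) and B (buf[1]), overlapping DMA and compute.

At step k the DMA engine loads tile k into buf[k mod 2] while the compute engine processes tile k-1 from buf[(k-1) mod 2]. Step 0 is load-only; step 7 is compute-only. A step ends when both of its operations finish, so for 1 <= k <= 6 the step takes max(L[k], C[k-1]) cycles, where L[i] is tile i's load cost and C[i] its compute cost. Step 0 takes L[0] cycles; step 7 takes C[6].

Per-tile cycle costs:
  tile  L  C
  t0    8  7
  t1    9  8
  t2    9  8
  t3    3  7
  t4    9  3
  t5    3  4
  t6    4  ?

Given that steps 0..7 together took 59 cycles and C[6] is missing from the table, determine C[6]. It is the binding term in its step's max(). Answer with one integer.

step 0 = dur = L[0]=8 = 8
step 1 = dur = max(L[1]=9, C[0]=7) = 9
step 2 = dur = max(L[2]=9, C[1]=8) = 9
step 3 = dur = max(L[3]=3, C[2]=8) = 8
step 4 = dur = max(L[4]=9, C[3]=7) = 9
step 5 = dur = max(L[5]=3, C[4]=3) = 3
step 6 = dur = max(L[6]=4, C[5]=4) = 4
step 7 = dur = C[6]=? = C[6]  (unknown; binding)
sum of known step durations = 50
dur[7] = total - known = 59 - 50 = 9
C[6] is the binding max in step 7, so C[6] = dur[7] = 9

C[6] = 9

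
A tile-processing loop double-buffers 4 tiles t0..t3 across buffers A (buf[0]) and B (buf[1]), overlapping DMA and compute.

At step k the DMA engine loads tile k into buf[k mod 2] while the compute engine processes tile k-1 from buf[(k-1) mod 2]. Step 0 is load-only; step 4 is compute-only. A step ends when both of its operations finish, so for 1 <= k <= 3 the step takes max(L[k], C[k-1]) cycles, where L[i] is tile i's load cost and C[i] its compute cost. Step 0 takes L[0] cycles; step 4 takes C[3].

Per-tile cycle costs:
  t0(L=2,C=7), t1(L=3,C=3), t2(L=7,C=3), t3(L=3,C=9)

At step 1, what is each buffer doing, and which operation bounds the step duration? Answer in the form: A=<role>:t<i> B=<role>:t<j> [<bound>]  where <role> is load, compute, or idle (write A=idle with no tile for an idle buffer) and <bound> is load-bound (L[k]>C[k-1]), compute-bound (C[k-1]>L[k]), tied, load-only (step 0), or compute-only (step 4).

step 1: A=compute:t0 B=load:t1 [compute-bound]

[0] DMA t0→A (2c) ∥ CU idle ⇒ 2c, clock 2
[1] DMA t1→B (3c) ∥ CU A:t0 (7c) ⇒ 7c, clock 9
[2] DMA t2→A (7c) ∥ CU B:t1 (3c) ⇒ 7c, clock 16
[3] DMA t3→B (3c) ∥ CU A:t2 (3c) ⇒ 3c, clock 19
[4] DMA idle ∥ CU B:t3 (9c) ⇒ 9c, clock 28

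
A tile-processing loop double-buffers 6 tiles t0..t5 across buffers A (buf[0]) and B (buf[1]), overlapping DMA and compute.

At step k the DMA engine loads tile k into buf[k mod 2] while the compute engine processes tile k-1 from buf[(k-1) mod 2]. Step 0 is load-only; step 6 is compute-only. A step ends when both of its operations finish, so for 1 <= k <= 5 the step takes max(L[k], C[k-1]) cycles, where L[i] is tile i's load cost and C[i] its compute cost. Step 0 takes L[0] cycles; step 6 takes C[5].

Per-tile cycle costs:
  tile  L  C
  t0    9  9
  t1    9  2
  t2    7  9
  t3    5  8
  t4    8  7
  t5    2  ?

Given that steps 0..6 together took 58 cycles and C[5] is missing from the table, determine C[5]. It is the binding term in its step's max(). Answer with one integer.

step 0 → dur = L[0]=9 = 9
step 1 → dur = max(L[1]=9, C[0]=9) = 9
step 2 → dur = max(L[2]=7, C[1]=2) = 7
step 3 → dur = max(L[3]=5, C[2]=9) = 9
step 4 → dur = max(L[4]=8, C[3]=8) = 8
step 5 → dur = max(L[5]=2, C[4]=7) = 7
step 6 → dur = C[5]=? = C[5]  (unknown; binding)
sum of known step durations = 49
dur[6] = total - known = 58 - 49 = 9
C[5] is the binding max in step 6, so C[5] = dur[6] = 9

C[5] = 9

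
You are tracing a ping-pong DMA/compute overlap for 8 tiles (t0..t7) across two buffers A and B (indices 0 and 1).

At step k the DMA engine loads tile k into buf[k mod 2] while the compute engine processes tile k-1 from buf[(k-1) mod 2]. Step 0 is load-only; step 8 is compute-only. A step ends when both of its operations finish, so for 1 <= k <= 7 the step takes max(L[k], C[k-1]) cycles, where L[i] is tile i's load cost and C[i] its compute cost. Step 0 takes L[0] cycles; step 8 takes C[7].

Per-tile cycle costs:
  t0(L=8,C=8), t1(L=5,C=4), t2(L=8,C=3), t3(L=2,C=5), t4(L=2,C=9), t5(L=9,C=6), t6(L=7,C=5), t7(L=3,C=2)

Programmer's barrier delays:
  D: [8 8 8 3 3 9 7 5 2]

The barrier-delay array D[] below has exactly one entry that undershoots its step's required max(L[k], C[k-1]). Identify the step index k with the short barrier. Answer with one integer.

k=0 barrier L[0]=8→8c, D[0]=8 ok
k=1 barrier max(L[1]=5,C[0]=8)→8c, D[1]=8 ok
k=2 barrier max(L[2]=8,C[1]=4)→8c, D[2]=8 ok
k=3 barrier max(L[3]=2,C[2]=3)→3c, D[3]=3 ok
k=4 barrier max(L[4]=2,C[3]=5)→5c, D[4]=3 SHORT
k=5 barrier max(L[5]=9,C[4]=9)→9c, D[5]=9 ok
k=6 barrier max(L[6]=7,C[5]=6)→7c, D[6]=7 ok
k=7 barrier max(L[7]=3,C[6]=5)→5c, D[7]=5 ok
k=8 barrier C[7]=2→2c, D[8]=2 ok

hazard at step 4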